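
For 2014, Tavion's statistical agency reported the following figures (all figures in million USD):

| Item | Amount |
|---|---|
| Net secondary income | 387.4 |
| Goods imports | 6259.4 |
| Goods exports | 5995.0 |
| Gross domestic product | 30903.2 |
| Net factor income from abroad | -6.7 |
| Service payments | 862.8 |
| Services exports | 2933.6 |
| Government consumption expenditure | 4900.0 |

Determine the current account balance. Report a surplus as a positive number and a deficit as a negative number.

2187.1

Goods balance = 5995.0 - 6259.4 = -264.4
Services balance = 2933.6 - 862.8 = 2070.8
Trade balance (goods + services) = -264.4 + 2070.8 = 1806.4
Net primary income = -6.7
Net secondary income = 387.4
Current account = 1806.4 + (-6.7) + 387.4 = 2187.1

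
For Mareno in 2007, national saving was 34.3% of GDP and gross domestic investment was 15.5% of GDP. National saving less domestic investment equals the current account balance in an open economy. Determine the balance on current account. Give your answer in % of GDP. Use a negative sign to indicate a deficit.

S - I = CA (net lending to the rest of the world).
CA = S - I = 34.3 - 15.5 = 18.8

18.8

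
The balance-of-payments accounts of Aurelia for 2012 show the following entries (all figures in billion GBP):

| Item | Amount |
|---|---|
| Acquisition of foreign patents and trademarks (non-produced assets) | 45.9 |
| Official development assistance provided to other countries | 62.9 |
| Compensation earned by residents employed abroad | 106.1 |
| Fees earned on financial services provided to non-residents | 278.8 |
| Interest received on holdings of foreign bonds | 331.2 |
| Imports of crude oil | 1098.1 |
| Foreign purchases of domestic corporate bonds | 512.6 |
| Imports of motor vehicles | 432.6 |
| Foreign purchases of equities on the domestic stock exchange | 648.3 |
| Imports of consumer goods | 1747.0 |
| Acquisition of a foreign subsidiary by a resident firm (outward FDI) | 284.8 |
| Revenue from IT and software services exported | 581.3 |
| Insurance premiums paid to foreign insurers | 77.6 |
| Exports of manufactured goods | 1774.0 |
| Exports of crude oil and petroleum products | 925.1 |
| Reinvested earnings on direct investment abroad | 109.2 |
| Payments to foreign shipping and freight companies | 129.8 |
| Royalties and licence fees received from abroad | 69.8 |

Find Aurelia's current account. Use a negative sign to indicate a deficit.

Goods: 925.1 - 1747.0 + 1774.0 - 432.6 - 1098.1 = -578.6
Services: 69.8 - 129.8 - 77.6 + 581.3 + 278.8 = 722.5
Primary income: 331.2 + 106.1 + 109.2 = 546.5
Secondary income: -62.9
Current account = (-578.6) + 722.5 + 546.5 + (-62.9) = 627.5
(Excluded from the current account — capital account: acquisition of foreign patents and trademarks (non-produced assets) 45.9; financial account: foreign purchases of domestic corporate bonds 512.6, foreign purchases of equities on the domestic stock exchange 648.3, acquisition of a foreign subsidiary by a resident firm (outward FDI) 284.8.)

627.5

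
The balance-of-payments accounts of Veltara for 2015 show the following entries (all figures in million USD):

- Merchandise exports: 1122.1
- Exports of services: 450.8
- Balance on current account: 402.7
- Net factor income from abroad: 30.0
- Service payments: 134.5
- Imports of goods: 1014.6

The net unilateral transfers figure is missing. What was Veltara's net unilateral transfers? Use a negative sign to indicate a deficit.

-51.1

Current account = goods balance + services balance + net primary income + net secondary income
Sum of the known components = 453.8
Net unilateral transfers = CA - (known components) = 402.7 - 453.8 = -51.1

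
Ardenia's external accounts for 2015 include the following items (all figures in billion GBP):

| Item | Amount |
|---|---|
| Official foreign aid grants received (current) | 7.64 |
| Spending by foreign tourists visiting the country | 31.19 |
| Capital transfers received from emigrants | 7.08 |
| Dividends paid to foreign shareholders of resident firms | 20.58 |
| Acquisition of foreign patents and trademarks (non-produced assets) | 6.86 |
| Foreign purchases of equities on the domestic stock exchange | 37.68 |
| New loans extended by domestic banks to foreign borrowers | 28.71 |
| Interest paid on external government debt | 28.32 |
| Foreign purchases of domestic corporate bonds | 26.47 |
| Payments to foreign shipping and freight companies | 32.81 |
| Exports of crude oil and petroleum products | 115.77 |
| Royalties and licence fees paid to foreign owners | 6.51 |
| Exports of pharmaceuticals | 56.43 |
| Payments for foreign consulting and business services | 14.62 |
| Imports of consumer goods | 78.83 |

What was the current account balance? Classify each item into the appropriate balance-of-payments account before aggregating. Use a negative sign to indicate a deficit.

Goods: 56.43 - 78.83 + 115.77 = 93.37
Services: -14.62 - 32.81 + 31.19 - 6.51 = -22.75
Primary income: -28.32 - 20.58 = -48.90
Secondary income: 7.64
Current account = 93.37 + (-22.75) + (-48.90) + 7.64 = 29.36
(Excluded from the current account — capital account: capital transfers received from emigrants 7.08, acquisition of foreign patents and trademarks (non-produced assets) 6.86; financial account: foreign purchases of equities on the domestic stock exchange 37.68, new loans extended by domestic banks to foreign borrowers 28.71, foreign purchases of domestic corporate bonds 26.47.)

29.36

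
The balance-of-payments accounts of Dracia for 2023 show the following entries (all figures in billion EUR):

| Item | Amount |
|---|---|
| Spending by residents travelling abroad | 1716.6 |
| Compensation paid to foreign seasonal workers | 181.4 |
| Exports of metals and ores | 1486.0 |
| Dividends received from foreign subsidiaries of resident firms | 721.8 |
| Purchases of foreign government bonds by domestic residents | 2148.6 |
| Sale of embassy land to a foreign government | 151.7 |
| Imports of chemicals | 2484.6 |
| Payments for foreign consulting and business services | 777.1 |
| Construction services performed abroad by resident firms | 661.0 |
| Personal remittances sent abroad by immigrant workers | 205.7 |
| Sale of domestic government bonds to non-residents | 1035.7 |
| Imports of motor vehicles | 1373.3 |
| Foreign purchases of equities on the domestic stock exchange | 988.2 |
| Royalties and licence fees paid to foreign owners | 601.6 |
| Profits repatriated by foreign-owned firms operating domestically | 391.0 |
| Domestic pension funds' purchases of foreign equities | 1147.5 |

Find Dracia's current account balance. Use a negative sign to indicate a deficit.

Goods: 1486.0 - 2484.6 - 1373.3 = -2371.9
Services: 661.0 - 601.6 - 1716.6 - 777.1 = -2434.3
Primary income: -181.4 + 721.8 - 391.0 = 149.4
Secondary income: -205.7
Current account = (-2371.9) + (-2434.3) + 149.4 + (-205.7) = -4862.5
(Excluded from the current account — financial account: purchases of foreign government bonds by domestic residents 2148.6, sale of domestic government bonds to non-residents 1035.7, foreign purchases of equities on the domestic stock exchange 988.2, domestic pension funds' purchases of foreign equities 1147.5; capital account: sale of embassy land to a foreign government 151.7.)

-4862.5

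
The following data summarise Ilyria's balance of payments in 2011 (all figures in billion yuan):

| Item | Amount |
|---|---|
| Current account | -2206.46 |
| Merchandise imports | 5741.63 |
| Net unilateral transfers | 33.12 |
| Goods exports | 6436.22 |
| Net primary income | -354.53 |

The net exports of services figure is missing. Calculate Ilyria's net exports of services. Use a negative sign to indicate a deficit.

-2579.64

Current account = goods balance + services balance + net primary income + net secondary income
Sum of the known components = 373.18
Net exports of services = CA - (known components) = -2206.46 - 373.18 = -2579.64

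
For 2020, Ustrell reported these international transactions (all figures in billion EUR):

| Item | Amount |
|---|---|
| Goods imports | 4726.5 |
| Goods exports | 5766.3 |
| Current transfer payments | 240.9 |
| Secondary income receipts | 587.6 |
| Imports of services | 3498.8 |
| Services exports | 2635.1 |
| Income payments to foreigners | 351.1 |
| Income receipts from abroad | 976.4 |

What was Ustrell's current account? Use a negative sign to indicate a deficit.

1148.1

Goods balance = 5766.3 - 4726.5 = 1039.8
Services balance = 2635.1 - 3498.8 = -863.7
Trade balance (goods + services) = 1039.8 + (-863.7) = 176.1
Net primary income = 976.4 - 351.1 = 625.3
Net secondary income = 587.6 - 240.9 = 346.7
Current account = 176.1 + 625.3 + 346.7 = 1148.1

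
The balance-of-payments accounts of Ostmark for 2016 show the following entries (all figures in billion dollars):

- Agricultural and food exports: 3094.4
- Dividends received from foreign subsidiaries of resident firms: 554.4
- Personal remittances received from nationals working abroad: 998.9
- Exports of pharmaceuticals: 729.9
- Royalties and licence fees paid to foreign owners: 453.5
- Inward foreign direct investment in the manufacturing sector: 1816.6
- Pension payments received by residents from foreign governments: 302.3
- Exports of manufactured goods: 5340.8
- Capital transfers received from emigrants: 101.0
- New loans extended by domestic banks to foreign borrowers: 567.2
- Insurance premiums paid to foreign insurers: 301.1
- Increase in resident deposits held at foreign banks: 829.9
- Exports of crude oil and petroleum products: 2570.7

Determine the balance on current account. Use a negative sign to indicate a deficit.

Goods: 2570.7 + 3094.4 + 729.9 + 5340.8 = 11735.8
Services: -453.5 - 301.1 = -754.6
Primary income: 554.4
Secondary income: 302.3 + 998.9 = 1301.2
Current account = 11735.8 + (-754.6) + 554.4 + 1301.2 = 12836.8
(Excluded from the current account — financial account: inward foreign direct investment in the manufacturing sector 1816.6, new loans extended by domestic banks to foreign borrowers 567.2, increase in resident deposits held at foreign banks 829.9; capital account: capital transfers received from emigrants 101.0.)

12836.8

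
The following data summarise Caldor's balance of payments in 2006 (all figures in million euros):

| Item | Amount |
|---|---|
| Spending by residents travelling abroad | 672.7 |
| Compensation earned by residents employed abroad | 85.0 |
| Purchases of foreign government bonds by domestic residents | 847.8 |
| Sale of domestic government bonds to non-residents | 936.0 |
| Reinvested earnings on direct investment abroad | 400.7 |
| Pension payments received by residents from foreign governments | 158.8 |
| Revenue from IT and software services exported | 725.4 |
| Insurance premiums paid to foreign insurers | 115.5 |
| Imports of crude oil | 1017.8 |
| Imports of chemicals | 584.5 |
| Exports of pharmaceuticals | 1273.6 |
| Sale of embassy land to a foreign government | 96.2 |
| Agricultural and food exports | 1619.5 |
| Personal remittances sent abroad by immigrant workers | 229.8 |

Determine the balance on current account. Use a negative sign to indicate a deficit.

1642.7

Goods: -584.5 + 1619.5 + 1273.6 - 1017.8 = 1290.8
Services: 725.4 - 672.7 - 115.5 = -62.8
Primary income: 85.0 + 400.7 = 485.7
Secondary income: 158.8 - 229.8 = -71.0
Current account = 1290.8 + (-62.8) + 485.7 + (-71.0) = 1642.7
(Excluded from the current account — financial account: purchases of foreign government bonds by domestic residents 847.8, sale of domestic government bonds to non-residents 936.0; capital account: sale of embassy land to a foreign government 96.2.)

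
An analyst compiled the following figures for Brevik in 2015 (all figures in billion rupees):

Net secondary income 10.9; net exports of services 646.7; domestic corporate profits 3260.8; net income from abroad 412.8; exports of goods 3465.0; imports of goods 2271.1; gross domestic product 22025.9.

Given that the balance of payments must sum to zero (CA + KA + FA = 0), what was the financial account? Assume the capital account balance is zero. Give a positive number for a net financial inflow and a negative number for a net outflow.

-2264.3

Goods balance = 3465.0 - 2271.1 = 1193.9
Services balance = 646.7
Trade balance (goods + services) = 1193.9 + 646.7 = 1840.6
Net primary income = 412.8
Net secondary income = 10.9
Current account = 1840.6 + 412.8 + 10.9 = 2264.3
Financial account = -(2264.3) = -2264.3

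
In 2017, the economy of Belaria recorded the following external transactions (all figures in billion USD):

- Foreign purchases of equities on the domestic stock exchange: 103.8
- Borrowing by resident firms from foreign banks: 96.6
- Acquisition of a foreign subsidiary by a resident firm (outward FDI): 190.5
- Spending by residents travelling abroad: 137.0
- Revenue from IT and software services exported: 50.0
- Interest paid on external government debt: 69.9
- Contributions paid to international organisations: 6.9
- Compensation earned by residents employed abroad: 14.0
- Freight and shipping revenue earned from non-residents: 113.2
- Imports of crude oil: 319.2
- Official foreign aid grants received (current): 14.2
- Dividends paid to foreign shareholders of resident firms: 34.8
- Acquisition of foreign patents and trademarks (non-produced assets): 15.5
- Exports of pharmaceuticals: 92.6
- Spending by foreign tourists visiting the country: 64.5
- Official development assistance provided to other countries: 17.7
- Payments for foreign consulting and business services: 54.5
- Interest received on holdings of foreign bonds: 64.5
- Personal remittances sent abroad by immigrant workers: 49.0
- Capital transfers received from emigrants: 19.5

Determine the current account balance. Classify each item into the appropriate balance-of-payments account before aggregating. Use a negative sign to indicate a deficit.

Goods: -319.2 + 92.6 = -226.6
Services: 50.0 - 137.0 - 54.5 + 64.5 + 113.2 = 36.2
Primary income: -34.8 + 14.0 + 64.5 - 69.9 = -26.2
Secondary income: -49.0 + 14.2 - 6.9 - 17.7 = -59.4
Current account = (-226.6) + 36.2 + (-26.2) + (-59.4) = -276.0
(Excluded from the current account — financial account: foreign purchases of equities on the domestic stock exchange 103.8, borrowing by resident firms from foreign banks 96.6, acquisition of a foreign subsidiary by a resident firm (outward FDI) 190.5; capital account: acquisition of foreign patents and trademarks (non-produced assets) 15.5, capital transfers received from emigrants 19.5.)

-276.0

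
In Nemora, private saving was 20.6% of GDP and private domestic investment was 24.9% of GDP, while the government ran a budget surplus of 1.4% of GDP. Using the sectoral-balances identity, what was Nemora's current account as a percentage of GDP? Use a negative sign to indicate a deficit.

By the sectoral-balances identity, CA = (S_private - I) + (T - G).
Private balance = 20.6 - 24.9 = -4.3
Government balance (T - G) = 1.4
CA = -4.3 + 1.4 = -2.9

-2.9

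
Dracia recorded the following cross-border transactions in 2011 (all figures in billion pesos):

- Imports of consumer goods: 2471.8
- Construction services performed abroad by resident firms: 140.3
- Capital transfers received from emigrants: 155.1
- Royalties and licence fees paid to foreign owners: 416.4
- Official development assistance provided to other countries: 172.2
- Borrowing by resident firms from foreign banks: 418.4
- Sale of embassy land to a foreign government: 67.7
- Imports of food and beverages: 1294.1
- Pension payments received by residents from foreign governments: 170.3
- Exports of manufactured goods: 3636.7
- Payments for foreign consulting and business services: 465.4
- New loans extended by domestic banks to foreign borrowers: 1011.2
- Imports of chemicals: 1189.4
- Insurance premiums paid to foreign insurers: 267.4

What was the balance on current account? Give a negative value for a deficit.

-2329.4

Goods: -1189.4 - 2471.8 + 3636.7 - 1294.1 = -1318.6
Services: -267.4 - 416.4 - 465.4 + 140.3 = -1008.9
Secondary income: 170.3 - 172.2 = -1.9
Current account = (-1318.6) + (-1008.9) + (-1.9) = -2329.4
(Excluded from the current account — capital account: capital transfers received from emigrants 155.1, sale of embassy land to a foreign government 67.7; financial account: borrowing by resident firms from foreign banks 418.4, new loans extended by domestic banks to foreign borrowers 1011.2.)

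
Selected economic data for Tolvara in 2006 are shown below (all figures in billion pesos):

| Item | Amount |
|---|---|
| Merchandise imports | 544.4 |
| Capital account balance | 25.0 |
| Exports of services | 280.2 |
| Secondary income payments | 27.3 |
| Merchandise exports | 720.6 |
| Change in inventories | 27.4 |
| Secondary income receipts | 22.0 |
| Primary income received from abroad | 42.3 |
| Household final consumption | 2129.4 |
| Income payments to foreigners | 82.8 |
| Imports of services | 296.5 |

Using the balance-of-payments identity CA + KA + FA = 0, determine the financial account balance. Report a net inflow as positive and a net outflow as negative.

Goods balance = 720.6 - 544.4 = 176.2
Services balance = 280.2 - 296.5 = -16.3
Trade balance (goods + services) = 176.2 + (-16.3) = 159.9
Net primary income = 42.3 - 82.8 = -40.5
Net secondary income = 22.0 - 27.3 = -5.3
Current account = 159.9 + (-40.5) + (-5.3) = 114.1
Financial account = -(114.1 + 25.0) = -139.1

-139.1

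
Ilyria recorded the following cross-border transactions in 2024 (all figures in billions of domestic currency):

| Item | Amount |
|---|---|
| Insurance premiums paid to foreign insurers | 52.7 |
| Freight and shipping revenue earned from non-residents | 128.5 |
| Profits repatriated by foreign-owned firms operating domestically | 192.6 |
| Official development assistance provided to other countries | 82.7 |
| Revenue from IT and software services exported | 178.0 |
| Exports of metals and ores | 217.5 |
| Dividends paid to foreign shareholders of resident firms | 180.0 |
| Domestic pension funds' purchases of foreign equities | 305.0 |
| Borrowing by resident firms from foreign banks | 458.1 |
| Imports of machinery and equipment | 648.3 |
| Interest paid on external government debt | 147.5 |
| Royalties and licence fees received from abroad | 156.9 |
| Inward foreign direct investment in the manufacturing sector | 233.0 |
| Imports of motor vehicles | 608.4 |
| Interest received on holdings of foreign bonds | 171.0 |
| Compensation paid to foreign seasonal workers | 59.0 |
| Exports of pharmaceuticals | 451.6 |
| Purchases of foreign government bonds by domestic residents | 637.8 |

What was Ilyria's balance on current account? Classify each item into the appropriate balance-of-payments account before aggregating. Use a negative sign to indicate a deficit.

Goods: 217.5 - 648.3 - 608.4 + 451.6 = -587.6
Services: 178.0 + 128.5 + 156.9 - 52.7 = 410.7
Primary income: -59.0 - 192.6 - 147.5 + 171.0 - 180.0 = -408.1
Secondary income: -82.7
Current account = (-587.6) + 410.7 + (-408.1) + (-82.7) = -667.7
(Excluded from the current account — financial account: domestic pension funds' purchases of foreign equities 305.0, borrowing by resident firms from foreign banks 458.1, inward foreign direct investment in the manufacturing sector 233.0, purchases of foreign government bonds by domestic residents 637.8.)

-667.7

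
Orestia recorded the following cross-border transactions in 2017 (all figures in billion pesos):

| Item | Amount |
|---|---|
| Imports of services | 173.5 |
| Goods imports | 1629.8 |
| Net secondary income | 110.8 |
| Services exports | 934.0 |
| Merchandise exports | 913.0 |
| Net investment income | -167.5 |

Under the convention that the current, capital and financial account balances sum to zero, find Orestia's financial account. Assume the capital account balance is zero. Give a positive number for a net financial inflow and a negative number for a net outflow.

Goods balance = 913.0 - 1629.8 = -716.8
Services balance = 934.0 - 173.5 = 760.5
Trade balance (goods + services) = -716.8 + 760.5 = 43.7
Net primary income = -167.5
Net secondary income = 110.8
Current account = 43.7 + (-167.5) + 110.8 = -13.0
Financial account = -(-13.0) = 13.0

13.0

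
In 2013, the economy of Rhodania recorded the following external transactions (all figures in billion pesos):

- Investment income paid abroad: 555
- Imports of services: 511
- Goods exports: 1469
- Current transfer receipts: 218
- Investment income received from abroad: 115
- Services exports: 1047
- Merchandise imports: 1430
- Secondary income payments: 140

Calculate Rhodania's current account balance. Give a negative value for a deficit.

213

Goods balance = 1469 - 1430 = 39
Services balance = 1047 - 511 = 536
Trade balance (goods + services) = 39 + 536 = 575
Net primary income = 115 - 555 = -440
Net secondary income = 218 - 140 = 78
Current account = 575 + (-440) + 78 = 213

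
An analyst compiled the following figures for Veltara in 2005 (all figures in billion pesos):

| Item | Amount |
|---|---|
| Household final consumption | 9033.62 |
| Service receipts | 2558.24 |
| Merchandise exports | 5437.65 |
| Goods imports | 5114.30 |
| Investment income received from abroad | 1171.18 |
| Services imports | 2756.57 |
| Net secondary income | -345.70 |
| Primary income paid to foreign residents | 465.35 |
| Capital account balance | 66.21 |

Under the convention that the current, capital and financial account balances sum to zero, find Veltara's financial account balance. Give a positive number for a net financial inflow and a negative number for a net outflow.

-551.36

Goods balance = 5437.65 - 5114.30 = 323.35
Services balance = 2558.24 - 2756.57 = -198.33
Trade balance (goods + services) = 323.35 + (-198.33) = 125.02
Net primary income = 1171.18 - 465.35 = 705.83
Net secondary income = -345.70
Current account = 125.02 + 705.83 + (-345.70) = 485.15
Financial account = -(485.15 + 66.21) = -551.36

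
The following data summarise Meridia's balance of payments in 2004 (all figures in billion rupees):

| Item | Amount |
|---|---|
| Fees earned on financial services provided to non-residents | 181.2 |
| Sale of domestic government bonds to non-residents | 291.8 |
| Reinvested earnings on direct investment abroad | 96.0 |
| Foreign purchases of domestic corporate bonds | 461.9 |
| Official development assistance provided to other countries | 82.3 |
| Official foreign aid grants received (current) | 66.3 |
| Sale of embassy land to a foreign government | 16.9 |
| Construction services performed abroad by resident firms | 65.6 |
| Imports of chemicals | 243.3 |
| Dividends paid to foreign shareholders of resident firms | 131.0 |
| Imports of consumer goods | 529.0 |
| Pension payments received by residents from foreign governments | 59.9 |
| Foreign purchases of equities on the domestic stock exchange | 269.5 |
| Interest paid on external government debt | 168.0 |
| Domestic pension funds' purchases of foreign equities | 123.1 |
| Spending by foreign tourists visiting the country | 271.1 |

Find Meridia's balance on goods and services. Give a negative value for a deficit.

Goods: -529.0 - 243.3 = -772.3
Services: 271.1 + 65.6 + 181.2 = 517.9
Trade balance = -772.3 + 517.9 = -254.4
(Excluded from the trade balance — financial account: sale of domestic government bonds to non-residents 291.8, foreign purchases of domestic corporate bonds 461.9, foreign purchases of equities on the domestic stock exchange 269.5, domestic pension funds' purchases of foreign equities 123.1; primary income: reinvested earnings on direct investment abroad 96.0, dividends paid to foreign shareholders of resident firms 131.0, interest paid on external government debt 168.0; secondary income: official development assistance provided to other countries 82.3, official foreign aid grants received (current) 66.3, pension payments received by residents from foreign governments 59.9; capital account: sale of embassy land to a foreign government 16.9.)

-254.4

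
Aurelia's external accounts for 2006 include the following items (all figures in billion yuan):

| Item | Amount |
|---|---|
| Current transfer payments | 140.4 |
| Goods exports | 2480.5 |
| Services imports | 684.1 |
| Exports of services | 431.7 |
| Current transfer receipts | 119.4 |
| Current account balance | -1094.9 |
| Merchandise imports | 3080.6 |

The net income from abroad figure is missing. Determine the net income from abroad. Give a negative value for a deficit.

-221.4

Current account = goods balance + services balance + net primary income + net secondary income
Sum of the known components = -873.5
Net income from abroad = CA - (known components) = -1094.9 - (-873.5) = -221.4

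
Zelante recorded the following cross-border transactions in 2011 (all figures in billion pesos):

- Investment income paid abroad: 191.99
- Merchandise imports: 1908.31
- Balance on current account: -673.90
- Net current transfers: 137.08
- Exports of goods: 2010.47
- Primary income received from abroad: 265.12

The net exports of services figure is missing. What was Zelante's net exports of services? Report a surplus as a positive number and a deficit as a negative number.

-986.27

Current account = goods balance + services balance + net primary income + net secondary income
Sum of the known components = 312.37
Net exports of services = CA - (known components) = -673.90 - 312.37 = -986.27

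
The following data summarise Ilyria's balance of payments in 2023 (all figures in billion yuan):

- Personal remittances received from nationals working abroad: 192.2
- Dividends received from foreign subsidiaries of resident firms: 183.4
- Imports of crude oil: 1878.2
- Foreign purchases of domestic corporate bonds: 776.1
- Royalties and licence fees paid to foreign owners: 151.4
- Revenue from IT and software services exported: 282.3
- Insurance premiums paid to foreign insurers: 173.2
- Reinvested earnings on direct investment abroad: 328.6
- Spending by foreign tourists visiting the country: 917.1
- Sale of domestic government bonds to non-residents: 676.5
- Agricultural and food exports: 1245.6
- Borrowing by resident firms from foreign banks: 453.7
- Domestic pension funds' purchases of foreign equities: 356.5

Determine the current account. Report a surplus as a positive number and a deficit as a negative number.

Goods: 1245.6 - 1878.2 = -632.6
Services: 282.3 - 151.4 - 173.2 + 917.1 = 874.8
Primary income: 183.4 + 328.6 = 512.0
Secondary income: 192.2
Current account = (-632.6) + 874.8 + 512.0 + 192.2 = 946.4
(Excluded from the current account — financial account: foreign purchases of domestic corporate bonds 776.1, sale of domestic government bonds to non-residents 676.5, borrowing by resident firms from foreign banks 453.7, domestic pension funds' purchases of foreign equities 356.5.)

946.4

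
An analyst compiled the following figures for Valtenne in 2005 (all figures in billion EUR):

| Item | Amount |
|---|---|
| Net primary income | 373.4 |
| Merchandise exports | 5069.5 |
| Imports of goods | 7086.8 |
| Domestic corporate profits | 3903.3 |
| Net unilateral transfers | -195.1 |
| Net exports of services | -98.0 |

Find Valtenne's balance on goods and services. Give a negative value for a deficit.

Goods balance = 5069.5 - 7086.8 = -2017.3
Services balance = -98.0
Trade balance (goods + services) = -2017.3 + (-98.0) = -2115.3

-2115.3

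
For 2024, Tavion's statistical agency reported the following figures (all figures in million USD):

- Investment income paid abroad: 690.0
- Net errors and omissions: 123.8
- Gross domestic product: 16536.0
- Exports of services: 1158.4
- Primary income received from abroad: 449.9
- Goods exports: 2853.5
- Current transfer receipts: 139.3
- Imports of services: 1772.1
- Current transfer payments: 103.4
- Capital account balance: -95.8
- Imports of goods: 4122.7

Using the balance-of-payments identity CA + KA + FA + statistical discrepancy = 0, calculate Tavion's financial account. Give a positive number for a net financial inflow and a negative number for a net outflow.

2059.1

Goods balance = 2853.5 - 4122.7 = -1269.2
Services balance = 1158.4 - 1772.1 = -613.7
Trade balance (goods + services) = -1269.2 + (-613.7) = -1882.9
Net primary income = 449.9 - 690.0 = -240.1
Net secondary income = 139.3 - 103.4 = 35.9
Current account = -1882.9 + (-240.1) + 35.9 = -2087.1
Financial account = -(-2087.1 + (-95.8) + 123.8) = 2059.1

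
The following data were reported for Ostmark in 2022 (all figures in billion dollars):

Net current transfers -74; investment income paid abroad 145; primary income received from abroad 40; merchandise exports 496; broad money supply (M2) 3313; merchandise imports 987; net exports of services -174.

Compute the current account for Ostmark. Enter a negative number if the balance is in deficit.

-844

Goods balance = 496 - 987 = -491
Services balance = -174
Trade balance (goods + services) = -491 + (-174) = -665
Net primary income = 40 - 145 = -105
Net secondary income = -74
Current account = -665 + (-105) + (-74) = -844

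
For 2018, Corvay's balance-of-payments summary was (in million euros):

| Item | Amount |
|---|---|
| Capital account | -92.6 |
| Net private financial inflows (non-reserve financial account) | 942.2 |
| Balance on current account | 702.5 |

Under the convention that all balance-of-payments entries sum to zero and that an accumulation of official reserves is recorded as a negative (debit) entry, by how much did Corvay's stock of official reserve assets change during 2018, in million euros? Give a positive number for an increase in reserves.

1552.1

Official reserve transactions balance = -(702.5 + (-92.6) + 942.2) = -1552.1
An accumulation of reserves is recorded as a debit (negative entry), so the change in the stock of reserves is the negative of that balance.
Change in official reserves = -(-1552.1) = 1552.1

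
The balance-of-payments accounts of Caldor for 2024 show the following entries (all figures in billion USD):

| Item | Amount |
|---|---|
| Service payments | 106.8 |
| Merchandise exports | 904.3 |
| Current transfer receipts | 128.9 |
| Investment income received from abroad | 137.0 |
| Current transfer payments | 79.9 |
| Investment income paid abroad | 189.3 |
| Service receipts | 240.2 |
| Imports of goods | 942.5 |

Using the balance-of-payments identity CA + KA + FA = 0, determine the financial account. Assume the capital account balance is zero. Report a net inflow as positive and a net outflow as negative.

-91.9

Goods balance = 904.3 - 942.5 = -38.2
Services balance = 240.2 - 106.8 = 133.4
Trade balance (goods + services) = -38.2 + 133.4 = 95.2
Net primary income = 137.0 - 189.3 = -52.3
Net secondary income = 128.9 - 79.9 = 49.0
Current account = 95.2 + (-52.3) + 49.0 = 91.9
Financial account = -(91.9) = -91.9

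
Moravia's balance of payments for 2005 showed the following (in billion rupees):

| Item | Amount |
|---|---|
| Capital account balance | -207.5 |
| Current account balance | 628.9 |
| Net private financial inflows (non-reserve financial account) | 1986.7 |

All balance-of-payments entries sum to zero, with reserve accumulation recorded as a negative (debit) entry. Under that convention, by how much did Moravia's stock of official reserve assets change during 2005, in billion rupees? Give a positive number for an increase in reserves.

Official reserve transactions balance = -(628.9 + (-207.5) + 1986.7) = -2408.1
An accumulation of reserves is recorded as a debit (negative entry), so the change in the stock of reserves is the negative of that balance.
Change in official reserves = -(-2408.1) = 2408.1

2408.1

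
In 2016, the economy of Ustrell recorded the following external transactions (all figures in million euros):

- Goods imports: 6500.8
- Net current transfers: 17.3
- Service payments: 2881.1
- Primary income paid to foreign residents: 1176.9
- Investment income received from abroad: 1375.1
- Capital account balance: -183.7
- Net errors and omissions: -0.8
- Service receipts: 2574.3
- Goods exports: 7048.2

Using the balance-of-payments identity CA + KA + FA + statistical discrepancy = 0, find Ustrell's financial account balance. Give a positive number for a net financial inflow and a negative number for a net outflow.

Goods balance = 7048.2 - 6500.8 = 547.4
Services balance = 2574.3 - 2881.1 = -306.8
Trade balance (goods + services) = 547.4 + (-306.8) = 240.6
Net primary income = 1375.1 - 1176.9 = 198.2
Net secondary income = 17.3
Current account = 240.6 + 198.2 + 17.3 = 456.1
Financial account = -(456.1 + (-183.7) + (-0.8)) = -271.6

-271.6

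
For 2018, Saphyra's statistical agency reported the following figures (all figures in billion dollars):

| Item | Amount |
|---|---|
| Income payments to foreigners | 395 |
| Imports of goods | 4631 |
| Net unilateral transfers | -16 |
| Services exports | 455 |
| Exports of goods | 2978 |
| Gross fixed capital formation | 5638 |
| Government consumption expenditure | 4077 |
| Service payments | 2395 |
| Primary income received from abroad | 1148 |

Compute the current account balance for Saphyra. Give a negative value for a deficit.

-2856

Goods balance = 2978 - 4631 = -1653
Services balance = 455 - 2395 = -1940
Trade balance (goods + services) = -1653 + (-1940) = -3593
Net primary income = 1148 - 395 = 753
Net secondary income = -16
Current account = -3593 + 753 + (-16) = -2856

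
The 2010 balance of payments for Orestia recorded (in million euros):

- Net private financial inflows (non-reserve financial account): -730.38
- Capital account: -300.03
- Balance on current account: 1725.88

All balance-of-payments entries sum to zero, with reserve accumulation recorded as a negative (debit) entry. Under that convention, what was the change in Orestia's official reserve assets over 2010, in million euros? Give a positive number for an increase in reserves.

695.47

Official reserve transactions balance = -(1725.88 + (-300.03) + (-730.38)) = -695.47
An accumulation of reserves is recorded as a debit (negative entry), so the change in the stock of reserves is the negative of that balance.
Change in official reserves = -(-695.47) = 695.47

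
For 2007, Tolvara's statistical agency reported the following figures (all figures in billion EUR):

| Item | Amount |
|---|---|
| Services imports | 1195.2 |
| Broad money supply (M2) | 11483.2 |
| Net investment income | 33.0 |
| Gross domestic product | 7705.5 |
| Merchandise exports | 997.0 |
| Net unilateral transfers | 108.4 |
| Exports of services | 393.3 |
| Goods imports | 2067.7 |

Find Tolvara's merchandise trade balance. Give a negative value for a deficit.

-1070.7

Goods balance = 997.0 - 2067.7 = -1070.7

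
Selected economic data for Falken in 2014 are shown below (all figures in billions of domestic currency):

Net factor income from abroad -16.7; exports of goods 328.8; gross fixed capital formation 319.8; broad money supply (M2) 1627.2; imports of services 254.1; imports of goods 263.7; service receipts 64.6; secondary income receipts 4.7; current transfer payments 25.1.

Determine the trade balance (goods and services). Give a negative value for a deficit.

-124.4

Goods balance = 328.8 - 263.7 = 65.1
Services balance = 64.6 - 254.1 = -189.5
Trade balance (goods + services) = 65.1 + (-189.5) = -124.4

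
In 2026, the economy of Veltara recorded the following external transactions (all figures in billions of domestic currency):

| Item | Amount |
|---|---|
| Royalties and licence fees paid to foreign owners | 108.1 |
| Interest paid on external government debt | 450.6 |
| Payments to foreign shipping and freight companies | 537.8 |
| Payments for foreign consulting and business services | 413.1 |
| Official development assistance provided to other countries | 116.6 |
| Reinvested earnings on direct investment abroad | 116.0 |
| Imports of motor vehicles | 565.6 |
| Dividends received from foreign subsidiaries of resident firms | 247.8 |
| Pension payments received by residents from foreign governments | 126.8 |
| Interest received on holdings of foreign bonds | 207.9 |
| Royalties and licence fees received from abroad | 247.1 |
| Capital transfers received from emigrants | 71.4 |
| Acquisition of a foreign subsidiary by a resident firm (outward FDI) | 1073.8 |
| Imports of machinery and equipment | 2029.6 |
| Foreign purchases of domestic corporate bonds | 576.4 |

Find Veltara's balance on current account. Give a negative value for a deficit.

-3275.8

Goods: -2029.6 - 565.6 = -2595.2
Services: -537.8 + 247.1 - 413.1 - 108.1 = -811.9
Primary income: 116.0 + 207.9 + 247.8 - 450.6 = 121.1
Secondary income: -116.6 + 126.8 = 10.2
Current account = (-2595.2) + (-811.9) + 121.1 + 10.2 = -3275.8
(Excluded from the current account — capital account: capital transfers received from emigrants 71.4; financial account: acquisition of a foreign subsidiary by a resident firm (outward FDI) 1073.8, foreign purchases of domestic corporate bonds 576.4.)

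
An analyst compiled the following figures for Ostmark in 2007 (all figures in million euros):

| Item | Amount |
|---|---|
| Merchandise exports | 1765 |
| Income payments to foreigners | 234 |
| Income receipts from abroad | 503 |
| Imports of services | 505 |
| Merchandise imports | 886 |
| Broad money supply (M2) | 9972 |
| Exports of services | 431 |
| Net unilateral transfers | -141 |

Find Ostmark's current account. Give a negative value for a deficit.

Goods balance = 1765 - 886 = 879
Services balance = 431 - 505 = -74
Trade balance (goods + services) = 879 + (-74) = 805
Net primary income = 503 - 234 = 269
Net secondary income = -141
Current account = 805 + 269 + (-141) = 933

933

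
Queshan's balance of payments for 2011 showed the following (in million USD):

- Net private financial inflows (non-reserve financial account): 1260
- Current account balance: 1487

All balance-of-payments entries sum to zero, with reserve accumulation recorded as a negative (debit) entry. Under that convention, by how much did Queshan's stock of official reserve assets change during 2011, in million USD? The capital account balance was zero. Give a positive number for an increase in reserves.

Official reserve transactions balance = -(1487 + 1260) = -2747
An accumulation of reserves is recorded as a debit (negative entry), so the change in the stock of reserves is the negative of that balance.
Change in official reserves = -(-2747) = 2747

2747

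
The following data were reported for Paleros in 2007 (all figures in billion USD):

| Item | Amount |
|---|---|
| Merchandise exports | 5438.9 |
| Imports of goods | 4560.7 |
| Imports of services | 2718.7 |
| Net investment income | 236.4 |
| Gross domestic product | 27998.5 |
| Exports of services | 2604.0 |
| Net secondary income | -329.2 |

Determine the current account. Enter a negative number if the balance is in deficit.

Goods balance = 5438.9 - 4560.7 = 878.2
Services balance = 2604.0 - 2718.7 = -114.7
Trade balance (goods + services) = 878.2 + (-114.7) = 763.5
Net primary income = 236.4
Net secondary income = -329.2
Current account = 763.5 + 236.4 + (-329.2) = 670.7

670.7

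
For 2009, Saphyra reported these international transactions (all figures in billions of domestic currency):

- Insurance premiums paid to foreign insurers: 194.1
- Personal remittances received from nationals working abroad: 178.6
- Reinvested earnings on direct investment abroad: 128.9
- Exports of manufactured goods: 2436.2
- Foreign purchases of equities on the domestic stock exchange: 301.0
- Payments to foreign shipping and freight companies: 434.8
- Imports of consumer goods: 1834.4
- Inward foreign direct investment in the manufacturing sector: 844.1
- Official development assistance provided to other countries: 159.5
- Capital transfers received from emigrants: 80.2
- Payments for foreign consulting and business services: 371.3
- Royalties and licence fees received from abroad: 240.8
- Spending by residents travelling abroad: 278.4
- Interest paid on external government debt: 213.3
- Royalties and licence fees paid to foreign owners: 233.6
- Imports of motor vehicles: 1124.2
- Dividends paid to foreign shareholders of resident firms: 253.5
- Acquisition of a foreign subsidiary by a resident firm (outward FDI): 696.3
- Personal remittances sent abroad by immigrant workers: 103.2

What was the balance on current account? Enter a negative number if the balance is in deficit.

-2215.8

Goods: -1834.4 + 2436.2 - 1124.2 = -522.4
Services: -434.8 - 371.3 - 194.1 + 240.8 - 233.6 - 278.4 = -1271.4
Primary income: -213.3 - 253.5 + 128.9 = -337.9
Secondary income: -103.2 - 159.5 + 178.6 = -84.1
Current account = (-522.4) + (-1271.4) + (-337.9) + (-84.1) = -2215.8
(Excluded from the current account — financial account: foreign purchases of equities on the domestic stock exchange 301.0, inward foreign direct investment in the manufacturing sector 844.1, acquisition of a foreign subsidiary by a resident firm (outward FDI) 696.3; capital account: capital transfers received from emigrants 80.2.)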